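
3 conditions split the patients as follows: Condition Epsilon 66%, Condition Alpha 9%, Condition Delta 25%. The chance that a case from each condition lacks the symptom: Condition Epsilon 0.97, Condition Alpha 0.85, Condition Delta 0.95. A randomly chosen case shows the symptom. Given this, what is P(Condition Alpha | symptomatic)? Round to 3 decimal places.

Taking complements, P(symptomatic | each) = Condition Epsilon 0.03, Condition Alpha 0.15, Condition Delta 0.05.
Compute prior × likelihood for every hypothesis:
  Condition Epsilon: 0.66 × 0.03 = 0.0198
  Condition Alpha: 0.09 × 0.15 = 0.0135
  Condition Delta: 0.25 × 0.05 = 0.0125
Sum = 0.0458.
P(Condition Alpha | evidence) = 0.0135 / 0.0458 ≈ 0.295.

0.295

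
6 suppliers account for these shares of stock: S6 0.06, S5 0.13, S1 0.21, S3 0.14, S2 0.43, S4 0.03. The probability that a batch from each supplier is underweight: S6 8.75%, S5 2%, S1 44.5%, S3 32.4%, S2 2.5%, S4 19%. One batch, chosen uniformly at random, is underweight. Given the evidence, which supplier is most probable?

Prior × likelihood for each hypothesis:
  S6: 0.06 × 0.0875 = 0.00525
  S5: 0.13 × 0.02 = 0.0026
  S1: 0.21 × 0.445 = 0.09345
  S3: 0.14 × 0.324 = 0.04536
  S2: 0.43 × 0.025 = 0.01075
  S4: 0.03 × 0.19 = 0.0057
Sum = 0.16311.
Largest term belongs to S1, so S1 is most probable.

S1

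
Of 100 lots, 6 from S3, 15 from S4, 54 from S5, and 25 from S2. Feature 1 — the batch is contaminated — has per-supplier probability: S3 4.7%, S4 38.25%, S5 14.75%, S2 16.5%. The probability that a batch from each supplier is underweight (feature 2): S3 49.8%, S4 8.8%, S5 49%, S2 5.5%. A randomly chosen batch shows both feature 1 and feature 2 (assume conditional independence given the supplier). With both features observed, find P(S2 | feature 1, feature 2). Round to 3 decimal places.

By Bayes' rule, posterior ∝ prior × likelihood:
  S3: 0.06 × 0.047 × 0.498 = 0.00140436
  S4: 0.15 × 0.3825 × 0.088 = 0.005049
  S5: 0.54 × 0.1475 × 0.49 = 0.0390285
  S2: 0.25 × 0.165 × 0.055 = 0.00226875
Normalizing constant = 0.04775061.
P(S2 | evidence) = 0.00226875 / 0.04775061 ≈ 0.048.

0.048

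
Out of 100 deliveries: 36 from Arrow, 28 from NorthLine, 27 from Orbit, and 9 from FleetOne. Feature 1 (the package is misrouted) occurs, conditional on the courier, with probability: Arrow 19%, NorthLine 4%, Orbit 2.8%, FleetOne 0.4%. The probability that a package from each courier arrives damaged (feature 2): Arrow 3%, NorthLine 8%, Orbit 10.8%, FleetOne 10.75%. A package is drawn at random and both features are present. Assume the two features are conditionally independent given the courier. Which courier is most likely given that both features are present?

By Bayes' rule, posterior ∝ prior × likelihood:
  Arrow: 0.36 × 0.19 × 0.03 = 0.002052
  NorthLine: 0.28 × 0.04 × 0.08 = 0.000896
  Orbit: 0.27 × 0.028 × 0.108 = 0.00081648
  FleetOne: 0.09 × 0.004 × 0.1075 = 0.0000387
Total = 0.00380318.
Largest term belongs to Arrow, so Arrow is most probable.

Arrow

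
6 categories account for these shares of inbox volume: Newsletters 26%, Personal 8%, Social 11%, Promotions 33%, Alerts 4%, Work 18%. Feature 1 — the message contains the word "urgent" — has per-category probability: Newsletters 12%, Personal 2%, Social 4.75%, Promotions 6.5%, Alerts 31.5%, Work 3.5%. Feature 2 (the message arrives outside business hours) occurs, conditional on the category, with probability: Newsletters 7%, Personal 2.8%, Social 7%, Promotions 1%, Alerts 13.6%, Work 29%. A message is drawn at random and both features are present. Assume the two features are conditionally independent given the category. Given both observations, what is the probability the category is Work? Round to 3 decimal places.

0.288

Unnormalized posteriors (prior × likelihood):
  Newsletters: 0.26 × 0.12 × 0.07 = 0.002184
  Personal: 0.08 × 0.02 × 0.028 = 0.0000448
  Social: 0.11 × 0.0475 × 0.07 = 0.00036575
  Promotions: 0.33 × 0.065 × 0.01 = 0.0002145
  Alerts: 0.04 × 0.315 × 0.136 = 0.0017136
  Work: 0.18 × 0.035 × 0.29 = 0.001827
Total = 0.00634965.
P(Work | evidence) = 0.001827 / 0.00634965 ≈ 0.288.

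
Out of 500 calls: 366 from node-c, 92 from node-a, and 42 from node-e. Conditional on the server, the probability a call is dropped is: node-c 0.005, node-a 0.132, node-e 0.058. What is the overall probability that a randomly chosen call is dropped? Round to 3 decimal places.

0.033

Prior × likelihood for each hypothesis:
  node-c: 0.732 × 0.005 = 0.00366
  node-a: 0.184 × 0.132 = 0.024288
  node-e: 0.084 × 0.058 = 0.004872
P(dropped) = 0.00366 + 0.024288 + 0.004872 = 0.03282 → 0.033.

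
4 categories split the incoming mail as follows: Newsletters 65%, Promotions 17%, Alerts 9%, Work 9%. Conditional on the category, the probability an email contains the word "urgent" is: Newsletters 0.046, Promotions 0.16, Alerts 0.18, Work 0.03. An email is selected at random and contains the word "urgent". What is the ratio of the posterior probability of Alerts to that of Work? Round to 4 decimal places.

6.0000

By Bayes' rule, posterior ∝ prior × likelihood:
  Newsletters: 0.65 × 0.046 = 0.0299
  Promotions: 0.17 × 0.16 = 0.0272
  Alerts: 0.09 × 0.18 = 0.0162
  Work: 0.09 × 0.03 = 0.0027
Total = 0.076.
The ratio is 0.0162 / 0.0027 (the normalizer cancels) = 6.0000.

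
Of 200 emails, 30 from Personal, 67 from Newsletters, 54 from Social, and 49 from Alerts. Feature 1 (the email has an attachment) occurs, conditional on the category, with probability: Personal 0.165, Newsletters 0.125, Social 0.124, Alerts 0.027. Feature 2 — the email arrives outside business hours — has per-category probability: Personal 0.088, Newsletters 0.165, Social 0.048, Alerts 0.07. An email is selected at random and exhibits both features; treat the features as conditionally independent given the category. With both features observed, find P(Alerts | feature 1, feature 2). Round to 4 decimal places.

Unnormalized posteriors (prior × likelihood):
  Personal: 0.15 × 0.165 × 0.088 = 0.002178
  Newsletters: 0.335 × 0.125 × 0.165 = 0.006909375
  Social: 0.27 × 0.124 × 0.048 = 0.00160704
  Alerts: 0.245 × 0.027 × 0.07 = 0.00046305
Sum = 0.011157465.
P(Alerts | evidence) = 0.00046305 / 0.011157465 ≈ 0.0415.

0.0415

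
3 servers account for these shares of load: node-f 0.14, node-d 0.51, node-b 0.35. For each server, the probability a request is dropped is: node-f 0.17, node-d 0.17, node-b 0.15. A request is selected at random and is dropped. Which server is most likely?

node-d

By Bayes' rule, posterior ∝ prior × likelihood:
  node-f: 0.14 × 0.17 = 0.0238
  node-d: 0.51 × 0.17 = 0.0867
  node-b: 0.35 × 0.15 = 0.0525
Sum = 0.163.
Largest term belongs to node-d, so node-d is most probable.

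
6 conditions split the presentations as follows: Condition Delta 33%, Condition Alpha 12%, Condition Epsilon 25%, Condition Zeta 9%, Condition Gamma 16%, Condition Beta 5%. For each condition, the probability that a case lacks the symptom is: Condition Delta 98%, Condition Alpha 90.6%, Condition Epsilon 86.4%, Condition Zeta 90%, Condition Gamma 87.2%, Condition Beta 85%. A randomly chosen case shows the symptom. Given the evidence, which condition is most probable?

Condition Epsilon

Taking complements, P(symptomatic | each) = Condition Delta 0.02, Condition Alpha 0.094, Condition Epsilon 0.136, Condition Zeta 0.1, Condition Gamma 0.128, Condition Beta 0.15.
Prior × likelihood for each hypothesis:
  Condition Delta: 0.33 × 0.02 = 0.0066
  Condition Alpha: 0.12 × 0.094 = 0.01128
  Condition Epsilon: 0.25 × 0.136 = 0.034
  Condition Zeta: 0.09 × 0.1 = 0.009
  Condition Gamma: 0.16 × 0.128 = 0.02048
  Condition Beta: 0.05 × 0.15 = 0.0075
Normalizing constant = 0.08886.
Largest term belongs to Condition Epsilon, so Condition Epsilon is most probable.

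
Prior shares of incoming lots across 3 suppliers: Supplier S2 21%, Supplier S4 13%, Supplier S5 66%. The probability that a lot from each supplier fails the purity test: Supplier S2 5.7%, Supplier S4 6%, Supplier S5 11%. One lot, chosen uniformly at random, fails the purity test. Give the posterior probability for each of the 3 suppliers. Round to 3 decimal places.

Supplier S2 0.130, Supplier S4 0.084, Supplier S5 0.786

Unnormalized posteriors (prior × likelihood):
  Supplier S2: 0.21 × 0.057 = 0.01197
  Supplier S4: 0.13 × 0.06 = 0.0078
  Supplier S5: 0.66 × 0.11 = 0.0726
Normalizing constant = 0.09237.
P(Supplier S2 | off-spec) = 0.01197/0.09237 ≈ 0.130
P(Supplier S4 | off-spec) = 0.0078/0.09237 ≈ 0.084
P(Supplier S5 | off-spec) = 0.0726/0.09237 ≈ 0.786
(Check: 0.130+0.084+0.786 = 1.000.)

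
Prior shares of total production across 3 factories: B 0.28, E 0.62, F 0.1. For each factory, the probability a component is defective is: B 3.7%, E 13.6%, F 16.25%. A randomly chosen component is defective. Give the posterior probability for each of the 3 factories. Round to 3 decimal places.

B 0.093, E 0.760, F 0.146

By Bayes' rule, posterior ∝ prior × likelihood:
  B: 0.28 × 0.037 = 0.01036
  E: 0.62 × 0.136 = 0.08432
  F: 0.1 × 0.1625 = 0.01625
Total = 0.11093.
P(B | defective) = 0.01036/0.11093 ≈ 0.093
P(E | defective) = 0.08432/0.11093 ≈ 0.760
P(F | defective) = 0.01625/0.11093 ≈ 0.146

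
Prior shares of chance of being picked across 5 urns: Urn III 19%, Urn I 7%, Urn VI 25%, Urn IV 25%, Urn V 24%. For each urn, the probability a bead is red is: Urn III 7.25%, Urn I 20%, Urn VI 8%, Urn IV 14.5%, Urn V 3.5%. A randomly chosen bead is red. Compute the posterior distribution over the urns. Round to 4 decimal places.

Urn III 0.1490, Urn I 0.1515, Urn VI 0.2164, Urn IV 0.3922, Urn V 0.0909

Prior × likelihood for each hypothesis:
  Urn III: 0.19 × 0.0725 = 0.013775
  Urn I: 0.07 × 0.2 = 0.014
  Urn VI: 0.25 × 0.08 = 0.02
  Urn IV: 0.25 × 0.145 = 0.03625
  Urn V: 0.24 × 0.035 = 0.0084
Normalizing constant = 0.092425.
P(Urn III | red) = 0.013775/0.092425 ≈ 0.1490
P(Urn I | red) = 0.014/0.092425 ≈ 0.1515
P(Urn VI | red) = 0.02/0.092425 ≈ 0.2164
P(Urn IV | red) = 0.03625/0.092425 ≈ 0.3922
P(Urn V | red) = 0.0084/0.092425 ≈ 0.0909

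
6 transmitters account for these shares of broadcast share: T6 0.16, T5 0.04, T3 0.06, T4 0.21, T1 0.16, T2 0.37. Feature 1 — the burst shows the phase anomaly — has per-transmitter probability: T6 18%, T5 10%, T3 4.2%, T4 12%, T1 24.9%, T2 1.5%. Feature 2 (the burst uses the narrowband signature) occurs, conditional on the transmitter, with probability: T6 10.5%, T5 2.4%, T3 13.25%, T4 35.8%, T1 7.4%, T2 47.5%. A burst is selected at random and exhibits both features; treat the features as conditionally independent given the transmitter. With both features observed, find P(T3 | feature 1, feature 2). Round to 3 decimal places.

Prior × likelihood for each hypothesis:
  T6: 0.16 × 0.18 × 0.105 = 0.003024
  T5: 0.04 × 0.1 × 0.024 = 0.000096
  T3: 0.06 × 0.042 × 0.1325 = 0.0003339
  T4: 0.21 × 0.12 × 0.358 = 0.0090216
  T1: 0.16 × 0.249 × 0.074 = 0.00294816
  T2: 0.37 × 0.015 × 0.475 = 0.00263625
Sum = 0.01805991.
P(T3 | evidence) = 0.0003339 / 0.01805991 ≈ 0.018.

0.018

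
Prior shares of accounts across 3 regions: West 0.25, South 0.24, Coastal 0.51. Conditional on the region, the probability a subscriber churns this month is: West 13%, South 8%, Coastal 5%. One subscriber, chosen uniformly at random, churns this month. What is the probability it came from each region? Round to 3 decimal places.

Unnormalized posteriors (prior × likelihood):
  West: 0.25 × 0.13 = 0.0325
  South: 0.24 × 0.08 = 0.0192
  Coastal: 0.51 × 0.05 = 0.0255
Total = 0.0772.
P(West | churn) = 0.0325/0.0772 ≈ 0.421
P(South | churn) = 0.0192/0.0772 ≈ 0.249
P(Coastal | churn) = 0.0255/0.0772 ≈ 0.330

West 0.421, South 0.249, Coastal 0.330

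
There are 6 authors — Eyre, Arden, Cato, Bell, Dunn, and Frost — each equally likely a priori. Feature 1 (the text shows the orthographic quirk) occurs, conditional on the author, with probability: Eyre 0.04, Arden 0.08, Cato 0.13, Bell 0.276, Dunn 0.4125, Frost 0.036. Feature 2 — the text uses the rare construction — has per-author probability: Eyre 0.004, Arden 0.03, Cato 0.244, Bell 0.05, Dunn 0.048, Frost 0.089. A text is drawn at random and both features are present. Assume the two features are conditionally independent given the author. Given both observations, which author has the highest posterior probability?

Cato

Since the prior is uniform, the posterior is proportional to the likelihood:
  Eyre: 0.04 × 0.004 = 0.00016
  Arden: 0.08 × 0.03 = 0.0024
  Cato: 0.13 × 0.244 = 0.03172
  Bell: 0.276 × 0.05 = 0.0138
  Dunn: 0.4125 × 0.048 = 0.0198
  Frost: 0.036 × 0.089 = 0.003204
Normalizing constant = 0.071084.
Largest term belongs to Cato, so Cato is most probable.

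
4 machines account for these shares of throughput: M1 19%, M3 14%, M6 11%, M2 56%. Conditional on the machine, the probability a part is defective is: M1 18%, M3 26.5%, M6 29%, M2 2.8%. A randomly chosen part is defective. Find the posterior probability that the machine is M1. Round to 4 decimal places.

Unnormalized posteriors (prior × likelihood):
  M1: 0.19 × 0.18 = 0.0342
  M3: 0.14 × 0.265 = 0.0371
  M6: 0.11 × 0.29 = 0.0319
  M2: 0.56 × 0.028 = 0.01568
Normalizing constant = 0.11888.
P(M1 | evidence) = 0.0342 / 0.11888 ≈ 0.2877.

0.2877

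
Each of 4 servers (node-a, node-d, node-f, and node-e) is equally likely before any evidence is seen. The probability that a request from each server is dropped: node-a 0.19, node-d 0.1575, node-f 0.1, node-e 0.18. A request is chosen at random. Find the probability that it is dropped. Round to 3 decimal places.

With a uniform prior (1/4 each), posterior ∝ likelihood:
  node-a: 0.19
  node-d: 0.1575
  node-f: 0.1
  node-e: 0.18
P(dropped) = (1/4) × (0.19 + 0.1575 + 0.1 + 0.18) = 0.6275/4 ≈ 0.157.

0.157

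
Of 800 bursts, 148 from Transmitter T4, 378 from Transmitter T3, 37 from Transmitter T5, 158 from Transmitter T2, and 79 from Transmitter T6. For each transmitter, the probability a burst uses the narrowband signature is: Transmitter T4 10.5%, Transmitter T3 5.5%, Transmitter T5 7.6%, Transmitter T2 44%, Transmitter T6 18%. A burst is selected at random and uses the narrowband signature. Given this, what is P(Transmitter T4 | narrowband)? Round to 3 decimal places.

Compute prior × likelihood for every hypothesis:
  Transmitter T4: 0.185 × 0.105 = 0.019425
  Transmitter T3: 0.4725 × 0.055 = 0.0259875
  Transmitter T5: 0.04625 × 0.076 = 0.003515
  Transmitter T2: 0.1975 × 0.44 = 0.0869
  Transmitter T6: 0.09875 × 0.18 = 0.017775
Normalizing constant = 0.1536025.
P(Transmitter T4 | evidence) = 0.019425 / 0.1536025 ≈ 0.126.

0.126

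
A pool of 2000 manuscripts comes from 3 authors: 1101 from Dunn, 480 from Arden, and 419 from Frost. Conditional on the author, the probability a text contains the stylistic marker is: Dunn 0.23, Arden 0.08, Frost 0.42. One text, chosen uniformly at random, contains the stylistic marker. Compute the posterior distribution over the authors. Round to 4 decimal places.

Unnormalized posteriors (prior × likelihood):
  Dunn: 0.5505 × 0.23 = 0.126615
  Arden: 0.24 × 0.08 = 0.0192
  Frost: 0.2095 × 0.42 = 0.08799
Normalizing constant = 0.233805.
P(Dunn | marker) = 0.126615/0.233805 ≈ 0.5415
P(Arden | marker) = 0.0192/0.233805 ≈ 0.0821
P(Frost | marker) = 0.08799/0.233805 ≈ 0.3763

Dunn 0.5415, Arden 0.0821, Frost 0.3763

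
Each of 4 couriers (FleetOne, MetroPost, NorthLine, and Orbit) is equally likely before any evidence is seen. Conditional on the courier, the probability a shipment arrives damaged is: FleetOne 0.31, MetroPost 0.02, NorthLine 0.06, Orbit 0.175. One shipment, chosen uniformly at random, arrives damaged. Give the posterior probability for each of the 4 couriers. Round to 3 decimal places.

Since the prior is uniform, the posterior is proportional to the likelihood:
  FleetOne: 0.31
  MetroPost: 0.02
  NorthLine: 0.06
  Orbit: 0.175
Total = 0.565.
P(FleetOne | damaged) = 0.31/0.565 ≈ 0.549
P(MetroPost | damaged) = 0.02/0.565 ≈ 0.035
P(NorthLine | damaged) = 0.06/0.565 ≈ 0.106
P(Orbit | damaged) = 0.175/0.565 ≈ 0.310

FleetOne 0.549, MetroPost 0.035, NorthLine 0.106, Orbit 0.310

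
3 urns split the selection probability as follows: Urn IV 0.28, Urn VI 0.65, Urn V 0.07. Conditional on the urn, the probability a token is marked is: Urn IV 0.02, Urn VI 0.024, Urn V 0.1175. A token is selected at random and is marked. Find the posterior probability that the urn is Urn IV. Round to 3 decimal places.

By Bayes' rule, posterior ∝ prior × likelihood:
  Urn IV: 0.28 × 0.02 = 0.0056
  Urn VI: 0.65 × 0.024 = 0.0156
  Urn V: 0.07 × 0.1175 = 0.008225
Total = 0.029425.
P(Urn IV | evidence) = 0.0056 / 0.029425 ≈ 0.190.

0.190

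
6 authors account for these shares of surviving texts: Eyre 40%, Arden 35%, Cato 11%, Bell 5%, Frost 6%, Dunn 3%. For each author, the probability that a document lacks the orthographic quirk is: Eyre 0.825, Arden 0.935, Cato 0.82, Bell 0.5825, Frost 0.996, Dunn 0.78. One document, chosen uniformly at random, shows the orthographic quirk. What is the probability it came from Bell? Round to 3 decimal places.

Taking complements, P(quirk | each) = Eyre 0.175, Arden 0.065, Cato 0.18, Bell 0.4175, Frost 0.004, Dunn 0.22.
Compute prior × likelihood for every hypothesis:
  Eyre: 0.4 × 0.175 = 0.07
  Arden: 0.35 × 0.065 = 0.02275
  Cato: 0.11 × 0.18 = 0.0198
  Bell: 0.05 × 0.4175 = 0.020875
  Frost: 0.06 × 0.004 = 0.00024
  Dunn: 0.03 × 0.22 = 0.0066
Normalizing constant = 0.140265.
P(Bell | evidence) = 0.020875 / 0.140265 ≈ 0.149.

0.149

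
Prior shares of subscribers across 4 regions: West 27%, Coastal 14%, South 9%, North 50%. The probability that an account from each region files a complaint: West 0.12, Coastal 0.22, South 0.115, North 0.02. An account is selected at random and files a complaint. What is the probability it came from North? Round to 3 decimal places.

Prior × likelihood for each hypothesis:
  West: 0.27 × 0.12 = 0.0324
  Coastal: 0.14 × 0.22 = 0.0308
  South: 0.09 × 0.115 = 0.01035
  North: 0.5 × 0.02 = 0.01
Total = 0.08355.
P(North | evidence) = 0.01 / 0.08355 ≈ 0.120.

0.120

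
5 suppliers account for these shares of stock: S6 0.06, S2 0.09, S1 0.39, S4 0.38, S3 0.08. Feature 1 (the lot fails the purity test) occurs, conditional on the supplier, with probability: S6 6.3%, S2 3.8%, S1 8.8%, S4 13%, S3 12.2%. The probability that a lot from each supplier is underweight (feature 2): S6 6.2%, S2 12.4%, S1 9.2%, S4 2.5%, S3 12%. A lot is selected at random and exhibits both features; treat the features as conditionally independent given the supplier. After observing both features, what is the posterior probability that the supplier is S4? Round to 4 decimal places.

Compute prior × likelihood for every hypothesis:
  S6: 0.06 × 0.063 × 0.062 = 0.00023436
  S2: 0.09 × 0.038 × 0.124 = 0.00042408
  S1: 0.39 × 0.088 × 0.092 = 0.00315744
  S4: 0.38 × 0.13 × 0.025 = 0.001235
  S3: 0.08 × 0.122 × 0.12 = 0.0011712
Sum = 0.00622208.
P(S4 | evidence) = 0.001235 / 0.00622208 ≈ 0.1985.

0.1985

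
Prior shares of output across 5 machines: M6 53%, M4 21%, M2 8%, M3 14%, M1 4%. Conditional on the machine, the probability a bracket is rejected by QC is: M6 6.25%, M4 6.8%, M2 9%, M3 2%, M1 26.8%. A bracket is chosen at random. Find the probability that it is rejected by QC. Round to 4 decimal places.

0.0681

By Bayes' rule, posterior ∝ prior × likelihood:
  M6: 0.53 × 0.0625 = 0.033125
  M4: 0.21 × 0.068 = 0.01428
  M2: 0.08 × 0.09 = 0.0072
  M3: 0.14 × 0.02 = 0.0028
  M1: 0.04 × 0.268 = 0.01072
P(rejected) = 0.033125 + 0.01428 + 0.0072 + 0.0028 + 0.01072 = 0.068125 → 0.0681.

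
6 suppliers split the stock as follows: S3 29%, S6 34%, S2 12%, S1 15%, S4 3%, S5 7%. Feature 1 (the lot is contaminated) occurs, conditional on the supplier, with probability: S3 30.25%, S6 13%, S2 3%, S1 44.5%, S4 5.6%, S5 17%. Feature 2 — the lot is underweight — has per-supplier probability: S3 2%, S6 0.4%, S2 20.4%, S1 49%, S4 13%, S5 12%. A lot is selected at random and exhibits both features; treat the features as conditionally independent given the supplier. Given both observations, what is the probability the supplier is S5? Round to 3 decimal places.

0.039

Prior × likelihood for each hypothesis:
  S3: 0.29 × 0.3025 × 0.02 = 0.0017545
  S6: 0.34 × 0.13 × 0.004 = 0.0001768
  S2: 0.12 × 0.03 × 0.204 = 0.0007344
  S1: 0.15 × 0.445 × 0.49 = 0.0327075
  S4: 0.03 × 0.056 × 0.13 = 0.0002184
  S5: 0.07 × 0.17 × 0.12 = 0.001428
Total = 0.0370196.
P(S5 | evidence) = 0.001428 / 0.0370196 ≈ 0.039.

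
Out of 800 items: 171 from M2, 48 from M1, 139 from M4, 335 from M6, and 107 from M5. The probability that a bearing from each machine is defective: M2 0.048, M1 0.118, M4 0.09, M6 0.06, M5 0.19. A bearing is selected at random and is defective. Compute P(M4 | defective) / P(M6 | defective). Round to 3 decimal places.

0.622

Prior × likelihood for each hypothesis:
  M2: 0.21375 × 0.048 = 0.01026
  M1: 0.06 × 0.118 = 0.00708
  M4: 0.17375 × 0.09 = 0.0156375
  M6: 0.41875 × 0.06 = 0.025125
  M5: 0.13375 × 0.19 = 0.0254125
Normalizing constant = 0.083515.
The ratio is 0.0156375 / 0.025125 (the normalizer cancels) = 0.622.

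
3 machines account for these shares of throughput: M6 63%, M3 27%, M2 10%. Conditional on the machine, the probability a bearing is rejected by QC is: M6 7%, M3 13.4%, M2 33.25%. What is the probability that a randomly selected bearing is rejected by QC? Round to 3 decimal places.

0.114

Compute prior × likelihood for every hypothesis:
  M6: 0.63 × 0.07 = 0.0441
  M3: 0.27 × 0.134 = 0.03618
  M2: 0.1 × 0.3325 = 0.03325
P(rejected) = 0.0441 + 0.03618 + 0.03325 = 0.11353 → 0.114.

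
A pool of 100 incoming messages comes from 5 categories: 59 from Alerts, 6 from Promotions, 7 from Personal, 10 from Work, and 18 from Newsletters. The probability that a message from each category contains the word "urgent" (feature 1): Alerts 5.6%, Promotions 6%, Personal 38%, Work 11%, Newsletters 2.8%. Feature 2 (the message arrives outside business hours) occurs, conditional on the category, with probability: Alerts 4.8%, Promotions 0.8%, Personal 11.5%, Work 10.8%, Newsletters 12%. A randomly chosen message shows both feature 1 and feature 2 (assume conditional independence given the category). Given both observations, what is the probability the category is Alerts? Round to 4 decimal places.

0.2453

Unnormalized posteriors (prior × likelihood):
  Alerts: 0.59 × 0.056 × 0.048 = 0.00158592
  Promotions: 0.06 × 0.06 × 0.008 = 0.0000288
  Personal: 0.07 × 0.38 × 0.115 = 0.003059
  Work: 0.1 × 0.11 × 0.108 = 0.001188
  Newsletters: 0.18 × 0.028 × 0.12 = 0.0006048
Normalizing constant = 0.00646652.
P(Alerts | evidence) = 0.00158592 / 0.00646652 ≈ 0.2453.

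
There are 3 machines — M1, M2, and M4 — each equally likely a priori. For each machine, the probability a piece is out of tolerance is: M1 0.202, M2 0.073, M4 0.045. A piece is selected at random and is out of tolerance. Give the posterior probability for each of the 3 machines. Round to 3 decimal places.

M1 0.631, M2 0.228, M4 0.141

Since the prior is uniform, the posterior is proportional to the likelihood:
  M1: 0.202
  M2: 0.073
  M4: 0.045
Normalizing constant = 0.32.
P(M1 | oversize) = 0.202/0.32 ≈ 0.631
P(M2 | oversize) = 0.073/0.32 ≈ 0.228
P(M4 | oversize) = 0.045/0.32 ≈ 0.141
(Check: 0.631+0.228+0.141 = 1.000.)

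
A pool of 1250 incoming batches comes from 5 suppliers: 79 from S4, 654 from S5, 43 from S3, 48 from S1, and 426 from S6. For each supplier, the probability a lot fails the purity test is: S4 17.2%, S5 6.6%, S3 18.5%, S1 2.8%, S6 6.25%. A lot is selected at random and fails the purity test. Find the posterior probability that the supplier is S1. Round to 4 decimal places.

Prior × likelihood for each hypothesis:
  S4: 0.0632 × 0.172 = 0.0108704
  S5: 0.5232 × 0.066 = 0.0345312
  S3: 0.0344 × 0.185 = 0.006364
  S1: 0.0384 × 0.028 = 0.0010752
  S6: 0.3408 × 0.0625 = 0.0213
Sum = 0.0741408.
P(S1 | evidence) = 0.0010752 / 0.0741408 ≈ 0.0145.

0.0145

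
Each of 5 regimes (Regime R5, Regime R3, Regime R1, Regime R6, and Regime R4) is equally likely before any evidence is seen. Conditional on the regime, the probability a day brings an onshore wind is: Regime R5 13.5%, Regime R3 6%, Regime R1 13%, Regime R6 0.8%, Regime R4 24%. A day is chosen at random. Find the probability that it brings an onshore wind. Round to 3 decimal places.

Since the prior is uniform, the posterior is proportional to the likelihood:
  Regime R5: 0.135
  Regime R3: 0.06
  Regime R1: 0.13
  Regime R6: 0.008
  Regime R4: 0.24
P(onshore) = (1/5) × (0.135 + 0.06 + 0.13 + 0.008 + 0.24) = 0.573/5 ≈ 0.115.

0.115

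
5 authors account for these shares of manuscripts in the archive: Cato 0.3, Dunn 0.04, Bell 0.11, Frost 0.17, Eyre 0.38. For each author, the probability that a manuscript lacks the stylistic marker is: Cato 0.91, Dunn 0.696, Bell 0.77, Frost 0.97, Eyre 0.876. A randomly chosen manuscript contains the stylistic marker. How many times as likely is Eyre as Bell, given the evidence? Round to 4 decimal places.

1.8625

Taking complements, P(marker | each) = Cato 0.09, Dunn 0.304, Bell 0.23, Frost 0.03, Eyre 0.124.
Unnormalized posteriors (prior × likelihood):
  Cato: 0.3 × 0.09 = 0.027
  Dunn: 0.04 × 0.304 = 0.01216
  Bell: 0.11 × 0.23 = 0.0253
  Frost: 0.17 × 0.03 = 0.0051
  Eyre: 0.38 × 0.124 = 0.04712
Normalizing constant = 0.11668.
The ratio is 0.04712 / 0.0253 (the normalizer cancels) = 1.8625.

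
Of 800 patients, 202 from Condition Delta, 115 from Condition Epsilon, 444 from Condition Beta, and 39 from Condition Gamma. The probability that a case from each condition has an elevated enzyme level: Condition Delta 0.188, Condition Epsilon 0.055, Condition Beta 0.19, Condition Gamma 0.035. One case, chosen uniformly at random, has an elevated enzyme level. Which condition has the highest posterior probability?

Condition Beta

Compute prior × likelihood for every hypothesis:
  Condition Delta: 0.2525 × 0.188 = 0.04747
  Condition Epsilon: 0.14375 × 0.055 = 0.00790625
  Condition Beta: 0.555 × 0.19 = 0.10545
  Condition Gamma: 0.04875 × 0.035 = 0.00170625
Total = 0.1625325.
Largest term belongs to Condition Beta, so Condition Beta is most probable.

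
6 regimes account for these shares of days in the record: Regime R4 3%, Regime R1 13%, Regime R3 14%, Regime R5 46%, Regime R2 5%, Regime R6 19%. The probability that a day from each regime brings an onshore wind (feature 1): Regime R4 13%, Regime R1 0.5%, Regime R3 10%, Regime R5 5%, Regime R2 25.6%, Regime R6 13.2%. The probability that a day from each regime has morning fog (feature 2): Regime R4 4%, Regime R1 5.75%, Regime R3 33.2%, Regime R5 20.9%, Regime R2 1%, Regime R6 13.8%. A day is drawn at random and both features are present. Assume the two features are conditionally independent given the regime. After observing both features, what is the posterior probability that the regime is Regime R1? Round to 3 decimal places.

By Bayes' rule, posterior ∝ prior × likelihood:
  Regime R4: 0.03 × 0.13 × 0.04 = 0.000156
  Regime R1: 0.13 × 0.005 × 0.0575 = 0.000037375
  Regime R3: 0.14 × 0.1 × 0.332 = 0.004648
  Regime R5: 0.46 × 0.05 × 0.209 = 0.004807
  Regime R2: 0.05 × 0.256 × 0.01 = 0.000128
  Regime R6: 0.19 × 0.132 × 0.138 = 0.00346104
Total = 0.013237415.
P(Regime R1 | evidence) = 0.000037375 / 0.013237415 ≈ 0.003.

0.003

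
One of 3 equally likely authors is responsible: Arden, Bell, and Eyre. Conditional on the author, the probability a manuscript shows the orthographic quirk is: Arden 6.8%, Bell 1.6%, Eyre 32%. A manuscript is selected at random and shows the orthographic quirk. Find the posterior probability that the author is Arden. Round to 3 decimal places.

Since the prior is uniform, the posterior is proportional to the likelihood:
  Arden: 0.068
  Bell: 0.016
  Eyre: 0.32
Total = 0.404.
P(Arden | evidence) = 0.068 / 0.404 ≈ 0.168.

0.168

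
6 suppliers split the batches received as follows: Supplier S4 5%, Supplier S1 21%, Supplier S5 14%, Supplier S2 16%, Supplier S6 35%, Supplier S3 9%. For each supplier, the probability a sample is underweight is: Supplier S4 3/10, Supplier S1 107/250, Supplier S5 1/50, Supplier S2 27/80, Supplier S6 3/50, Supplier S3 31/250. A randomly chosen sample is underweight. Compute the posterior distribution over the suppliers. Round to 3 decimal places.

By Bayes' rule, posterior ∝ prior × likelihood:
  Supplier S4: 0.05 × 0.3 = 0.015
  Supplier S1: 0.21 × 0.428 = 0.08988
  Supplier S5: 0.14 × 0.02 = 0.0028
  Supplier S2: 0.16 × 0.3375 = 0.054
  Supplier S6: 0.35 × 0.06 = 0.021
  Supplier S3: 0.09 × 0.124 = 0.01116
Normalizing constant = 0.19384.
P(Supplier S4 | underweight) = 0.015/0.19384 ≈ 0.077
P(Supplier S1 | underweight) = 0.08988/0.19384 ≈ 0.464
P(Supplier S5 | underweight) = 0.0028/0.19384 ≈ 0.014
P(Supplier S2 | underweight) = 0.054/0.19384 ≈ 0.279
P(Supplier S6 | underweight) = 0.021/0.19384 ≈ 0.108
P(Supplier S3 | underweight) = 0.01116/0.19384 ≈ 0.058
(Check: 0.077+0.464+0.014+0.279+0.108+0.058 = 1.000.)

Supplier S4 0.077, Supplier S1 0.464, Supplier S5 0.014, Supplier S2 0.279, Supplier S6 0.108, Supplier S3 0.058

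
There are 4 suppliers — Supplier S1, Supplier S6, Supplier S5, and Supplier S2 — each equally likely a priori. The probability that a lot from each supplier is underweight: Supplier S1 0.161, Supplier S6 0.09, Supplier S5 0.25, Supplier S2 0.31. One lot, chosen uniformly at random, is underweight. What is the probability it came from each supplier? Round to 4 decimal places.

Since the prior is uniform, the posterior is proportional to the likelihood:
  Supplier S1: 0.161
  Supplier S6: 0.09
  Supplier S5: 0.25
  Supplier S2: 0.31
Normalizing constant = 0.811.
P(Supplier S1 | underweight) = 0.161/0.811 ≈ 0.1985
P(Supplier S6 | underweight) = 0.09/0.811 ≈ 0.1110
P(Supplier S5 | underweight) = 0.25/0.811 ≈ 0.3083
P(Supplier S2 | underweight) = 0.31/0.811 ≈ 0.3822
(Check: 0.1985+0.1110+0.3083+0.3822 = 1.0000.)

Supplier S1 0.1985, Supplier S6 0.1110, Supplier S5 0.3083, Supplier S2 0.3822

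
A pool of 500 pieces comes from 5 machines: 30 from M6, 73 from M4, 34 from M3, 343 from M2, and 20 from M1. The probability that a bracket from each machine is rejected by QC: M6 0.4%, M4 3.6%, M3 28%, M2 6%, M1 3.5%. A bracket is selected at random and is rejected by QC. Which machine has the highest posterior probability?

M2

Unnormalized posteriors (prior × likelihood):
  M6: 0.06 × 0.004 = 0.00024
  M4: 0.146 × 0.036 = 0.005256
  M3: 0.068 × 0.28 = 0.01904
  M2: 0.686 × 0.06 = 0.04116
  M1: 0.04 × 0.035 = 0.0014
Sum = 0.067096.
Largest term belongs to M2, so M2 is most probable.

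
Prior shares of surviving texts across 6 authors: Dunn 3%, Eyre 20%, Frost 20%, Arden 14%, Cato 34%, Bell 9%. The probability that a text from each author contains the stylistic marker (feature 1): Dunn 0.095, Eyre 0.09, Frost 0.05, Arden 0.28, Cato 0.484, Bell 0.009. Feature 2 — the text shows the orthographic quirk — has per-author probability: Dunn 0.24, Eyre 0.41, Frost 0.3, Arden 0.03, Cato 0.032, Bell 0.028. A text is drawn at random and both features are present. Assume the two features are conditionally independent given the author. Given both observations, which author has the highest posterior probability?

Eyre

By Bayes' rule, posterior ∝ prior × likelihood:
  Dunn: 0.03 × 0.095 × 0.24 = 0.000684
  Eyre: 0.2 × 0.09 × 0.41 = 0.00738
  Frost: 0.2 × 0.05 × 0.3 = 0.003
  Arden: 0.14 × 0.28 × 0.03 = 0.001176
  Cato: 0.34 × 0.484 × 0.032 = 0.00526592
  Bell: 0.09 × 0.009 × 0.028 = 0.00002268
Sum = 0.0175286.
Largest term belongs to Eyre, so Eyre is most probable.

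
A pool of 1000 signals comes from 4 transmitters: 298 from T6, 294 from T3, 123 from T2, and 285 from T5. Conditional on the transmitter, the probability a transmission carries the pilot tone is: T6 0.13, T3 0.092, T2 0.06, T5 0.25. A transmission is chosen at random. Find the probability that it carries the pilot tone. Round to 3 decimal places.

Unnormalized posteriors (prior × likelihood):
  T6: 0.298 × 0.13 = 0.03874
  T3: 0.294 × 0.092 = 0.027048
  T2: 0.123 × 0.06 = 0.00738
  T5: 0.285 × 0.25 = 0.07125
P(pilot) = 0.03874 + 0.027048 + 0.00738 + 0.07125 = 0.144418 → 0.144.

0.144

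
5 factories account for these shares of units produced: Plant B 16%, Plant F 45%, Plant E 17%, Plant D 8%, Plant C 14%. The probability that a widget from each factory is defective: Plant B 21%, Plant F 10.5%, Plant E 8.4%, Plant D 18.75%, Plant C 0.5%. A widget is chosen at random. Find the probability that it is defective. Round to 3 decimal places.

Prior × likelihood for each hypothesis:
  Plant B: 0.16 × 0.21 = 0.0336
  Plant F: 0.45 × 0.105 = 0.04725
  Plant E: 0.17 × 0.084 = 0.01428
  Plant D: 0.08 × 0.1875 = 0.015
  Plant C: 0.14 × 0.005 = 0.0007
P(defective) = 0.0336 + 0.04725 + 0.01428 + 0.015 + 0.0007 = 0.11083 → 0.111.

0.111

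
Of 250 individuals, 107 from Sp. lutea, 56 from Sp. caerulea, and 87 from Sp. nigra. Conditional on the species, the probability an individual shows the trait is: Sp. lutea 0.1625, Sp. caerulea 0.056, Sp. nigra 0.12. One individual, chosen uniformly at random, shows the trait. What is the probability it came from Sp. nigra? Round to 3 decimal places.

Unnormalized posteriors (prior × likelihood):
  Sp. lutea: 0.428 × 0.1625 = 0.06955
  Sp. caerulea: 0.224 × 0.056 = 0.012544
  Sp. nigra: 0.348 × 0.12 = 0.04176
Sum = 0.123854.
P(Sp. nigra | evidence) = 0.04176 / 0.123854 ≈ 0.337.

0.337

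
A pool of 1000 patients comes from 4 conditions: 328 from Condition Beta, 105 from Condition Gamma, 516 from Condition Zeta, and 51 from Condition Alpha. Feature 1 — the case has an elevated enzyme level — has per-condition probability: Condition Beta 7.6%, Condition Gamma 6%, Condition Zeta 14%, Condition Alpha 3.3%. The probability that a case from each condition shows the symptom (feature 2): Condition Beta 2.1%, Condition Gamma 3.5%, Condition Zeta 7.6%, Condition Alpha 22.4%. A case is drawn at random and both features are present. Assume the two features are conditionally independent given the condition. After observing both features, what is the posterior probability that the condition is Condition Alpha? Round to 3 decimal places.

0.057

Compute prior × likelihood for every hypothesis:
  Condition Beta: 0.328 × 0.076 × 0.021 = 0.000523488
  Condition Gamma: 0.105 × 0.06 × 0.035 = 0.0002205
  Condition Zeta: 0.516 × 0.14 × 0.076 = 0.00549024
  Condition Alpha: 0.051 × 0.033 × 0.224 = 0.000376992
Sum = 0.00661122.
P(Condition Alpha | evidence) = 0.000376992 / 0.00661122 ≈ 0.057.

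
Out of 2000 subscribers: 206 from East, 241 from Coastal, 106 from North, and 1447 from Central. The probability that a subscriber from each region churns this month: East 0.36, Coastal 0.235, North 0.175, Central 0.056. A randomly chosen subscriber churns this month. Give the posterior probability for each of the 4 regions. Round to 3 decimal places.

East 0.322, Coastal 0.246, North 0.081, Central 0.352

Unnormalized posteriors (prior × likelihood):
  East: 0.103 × 0.36 = 0.03708
  Coastal: 0.1205 × 0.235 = 0.0283175
  North: 0.053 × 0.175 = 0.009275
  Central: 0.7235 × 0.056 = 0.040516
Normalizing constant = 0.1151885.
P(East | churn) = 0.03708/0.1151885 ≈ 0.322
P(Coastal | churn) = 0.0283175/0.1151885 ≈ 0.246
P(North | churn) = 0.009275/0.1151885 ≈ 0.081
P(Central | churn) = 0.040516/0.1151885 ≈ 0.352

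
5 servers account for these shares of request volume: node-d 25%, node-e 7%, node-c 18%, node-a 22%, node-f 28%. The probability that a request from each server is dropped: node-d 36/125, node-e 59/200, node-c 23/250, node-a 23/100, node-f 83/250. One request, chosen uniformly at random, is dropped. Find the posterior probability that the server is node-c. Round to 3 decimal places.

Compute prior × likelihood for every hypothesis:
  node-d: 0.25 × 0.288 = 0.072
  node-e: 0.07 × 0.295 = 0.02065
  node-c: 0.18 × 0.092 = 0.01656
  node-a: 0.22 × 0.23 = 0.0506
  node-f: 0.28 × 0.332 = 0.09296
Normalizing constant = 0.25277.
P(node-c | evidence) = 0.01656 / 0.25277 ≈ 0.066.

0.066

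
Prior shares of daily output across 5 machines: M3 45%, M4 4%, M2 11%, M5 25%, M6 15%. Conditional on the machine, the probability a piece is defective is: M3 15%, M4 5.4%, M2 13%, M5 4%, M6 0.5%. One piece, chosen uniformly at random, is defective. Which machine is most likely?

By Bayes' rule, posterior ∝ prior × likelihood:
  M3: 0.45 × 0.15 = 0.0675
  M4: 0.04 × 0.054 = 0.00216
  M2: 0.11 × 0.13 = 0.0143
  M5: 0.25 × 0.04 = 0.01
  M6: 0.15 × 0.005 = 0.00075
Normalizing constant = 0.09471.
Largest term belongs to M3, so M3 is most probable.

M3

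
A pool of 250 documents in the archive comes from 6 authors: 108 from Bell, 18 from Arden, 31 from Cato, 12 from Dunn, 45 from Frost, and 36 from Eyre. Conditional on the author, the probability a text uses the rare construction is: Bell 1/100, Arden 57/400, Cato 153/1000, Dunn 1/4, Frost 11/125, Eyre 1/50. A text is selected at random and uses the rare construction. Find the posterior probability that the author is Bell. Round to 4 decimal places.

0.0672

Unnormalized posteriors (prior × likelihood):
  Bell: 0.432 × 0.01 = 0.00432
  Arden: 0.072 × 0.1425 = 0.01026
  Cato: 0.124 × 0.153 = 0.018972
  Dunn: 0.048 × 0.25 = 0.012
  Frost: 0.18 × 0.088 = 0.01584
  Eyre: 0.144 × 0.02 = 0.00288
Normalizing constant = 0.064272.
P(Bell | evidence) = 0.00432 / 0.064272 ≈ 0.0672.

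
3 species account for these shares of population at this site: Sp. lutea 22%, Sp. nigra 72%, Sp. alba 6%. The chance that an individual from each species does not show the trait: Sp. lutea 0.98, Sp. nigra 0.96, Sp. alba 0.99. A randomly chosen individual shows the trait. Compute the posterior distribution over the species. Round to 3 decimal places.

Taking complements, P(trait | each) = Sp. lutea 0.02, Sp. nigra 0.04, Sp. alba 0.01.
By Bayes' rule, posterior ∝ prior × likelihood:
  Sp. lutea: 0.22 × 0.02 = 0.0044
  Sp. nigra: 0.72 × 0.04 = 0.0288
  Sp. alba: 0.06 × 0.01 = 0.0006
Total = 0.0338.
P(Sp. lutea | trait) = 0.0044/0.0338 ≈ 0.130
P(Sp. nigra | trait) = 0.0288/0.0338 ≈ 0.852
P(Sp. alba | trait) = 0.0006/0.0338 ≈ 0.018
(Check: 0.130+0.852+0.018 = 1.000.)

Sp. lutea 0.130, Sp. nigra 0.852, Sp. alba 0.018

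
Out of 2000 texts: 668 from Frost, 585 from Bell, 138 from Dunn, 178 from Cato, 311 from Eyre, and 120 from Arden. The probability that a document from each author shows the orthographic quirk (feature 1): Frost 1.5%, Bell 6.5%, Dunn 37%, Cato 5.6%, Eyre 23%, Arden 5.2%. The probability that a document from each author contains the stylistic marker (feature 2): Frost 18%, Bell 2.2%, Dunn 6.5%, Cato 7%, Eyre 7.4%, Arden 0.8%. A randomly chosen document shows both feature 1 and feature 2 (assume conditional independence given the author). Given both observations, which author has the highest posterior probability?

Eyre

Unnormalized posteriors (prior × likelihood):
  Frost: 0.334 × 0.015 × 0.18 = 0.0009018
  Bell: 0.2925 × 0.065 × 0.022 = 0.000418275
  Dunn: 0.069 × 0.37 × 0.065 = 0.00165945
  Cato: 0.089 × 0.056 × 0.07 = 0.00034888
  Eyre: 0.1555 × 0.23 × 0.074 = 0.00264661
  Arden: 0.06 × 0.052 × 0.008 = 0.00002496
Total = 0.005999975.
Largest term belongs to Eyre, so Eyre is most probable.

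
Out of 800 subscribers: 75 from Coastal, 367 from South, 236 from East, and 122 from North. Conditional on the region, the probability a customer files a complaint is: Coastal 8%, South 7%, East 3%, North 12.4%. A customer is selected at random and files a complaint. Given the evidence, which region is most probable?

By Bayes' rule, posterior ∝ prior × likelihood:
  Coastal: 0.09375 × 0.08 = 0.0075
  South: 0.45875 × 0.07 = 0.0321125
  East: 0.295 × 0.03 = 0.00885
  North: 0.1525 × 0.124 = 0.01891
Sum = 0.0673725.
Largest term belongs to South, so South is most probable.

South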